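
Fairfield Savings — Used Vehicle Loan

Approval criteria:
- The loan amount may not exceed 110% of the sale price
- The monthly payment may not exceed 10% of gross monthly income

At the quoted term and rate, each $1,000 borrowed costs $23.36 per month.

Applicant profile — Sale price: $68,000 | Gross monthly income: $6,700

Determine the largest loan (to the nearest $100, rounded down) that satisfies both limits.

Payment cap: 10% × $6,700 = $670/month.
At $23.36 per $1,000, that supports 670/23.36 × 1,000 ≈ $28,681 → $28,600.
LTV cap: 110% × $68,000 = $74,800 → $74,800.
Binding constraint: payment-to-income.

$28,600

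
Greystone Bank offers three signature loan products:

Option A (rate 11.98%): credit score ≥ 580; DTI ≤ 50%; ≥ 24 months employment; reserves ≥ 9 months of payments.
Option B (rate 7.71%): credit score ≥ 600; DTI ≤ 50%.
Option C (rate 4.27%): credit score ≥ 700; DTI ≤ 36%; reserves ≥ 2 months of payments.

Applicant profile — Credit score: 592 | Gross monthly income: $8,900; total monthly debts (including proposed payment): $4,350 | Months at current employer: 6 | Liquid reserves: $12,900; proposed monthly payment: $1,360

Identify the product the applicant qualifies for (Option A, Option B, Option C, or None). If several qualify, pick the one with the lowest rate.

DTI = 4,350/8,900 = 48.9%.
Reserves = 12,900/1,360 = 9.5 months.
Option A: score 592 ≥ 580; DTI 48.9% ≤ 50%; employment 6 < 24 mo; reserves 9.5 ≥ 9 mo → does not qualify.
Option B: score 592 < 600; DTI 48.9% ≤ 50% → does not qualify.
Option C: score 592 < 700; DTI 48.9% > 36%; reserves 9.5 ≥ 2 mo → does not qualify.

None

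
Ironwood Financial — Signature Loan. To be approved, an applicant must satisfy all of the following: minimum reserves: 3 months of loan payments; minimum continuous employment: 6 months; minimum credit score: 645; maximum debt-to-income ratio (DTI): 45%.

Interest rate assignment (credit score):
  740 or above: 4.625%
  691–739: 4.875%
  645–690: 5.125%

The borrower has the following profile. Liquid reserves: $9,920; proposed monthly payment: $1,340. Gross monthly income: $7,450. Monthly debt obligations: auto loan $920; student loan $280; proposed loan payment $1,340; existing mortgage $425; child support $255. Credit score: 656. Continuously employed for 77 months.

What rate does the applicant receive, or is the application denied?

Credit score 656 ≥ 645 (meets minimum)
Employment 77 ≥ 6 months
Total monthly debts = (920 + 280 + 1,340 + 425 + 255) = 3,220. DTI: 3,220 ÷ 7,450 = 43.2%, within the 45% cap
Liquid reserves cover 9,920/1,340 = 7.4 months — ≥ 3 required
All requirements met. Score 656 falls in the 645–690 tier → 5.125%.

Approved at 5.125%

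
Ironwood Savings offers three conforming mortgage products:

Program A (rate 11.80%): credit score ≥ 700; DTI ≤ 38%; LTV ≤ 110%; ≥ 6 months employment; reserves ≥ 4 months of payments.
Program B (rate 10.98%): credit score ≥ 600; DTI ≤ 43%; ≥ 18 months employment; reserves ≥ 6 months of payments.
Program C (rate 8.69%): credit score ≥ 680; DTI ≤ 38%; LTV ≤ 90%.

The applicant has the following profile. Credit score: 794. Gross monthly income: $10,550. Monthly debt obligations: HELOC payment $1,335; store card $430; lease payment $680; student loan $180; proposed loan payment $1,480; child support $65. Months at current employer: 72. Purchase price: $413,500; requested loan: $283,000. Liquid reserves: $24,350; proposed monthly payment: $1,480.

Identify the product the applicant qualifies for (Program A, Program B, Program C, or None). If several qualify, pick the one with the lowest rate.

Program B

Total debts = (1,335 + 430 + 680 + 180 + 1,480 + 65) = 4,170; DTI = 4,170/10,550 = 39.5%.
LTV = 283,000/413,500 = 68.4%.
Reserves = 24,350/1,480 = 16.5 months.
Program A: score 794 ≥ 700; DTI 39.5% > 38%; LTV 68.4% ≤ 110%; employment 72 ≥ 6 mo; reserves 16.5 ≥ 4 mo → does not qualify.
Program B: score 794 ≥ 600; DTI 39.5% ≤ 43%; employment 72 ≥ 18 mo; reserves 16.5 ≥ 6 mo → qualifies.
Program C: score 794 ≥ 680; DTI 39.5% > 38%; LTV 68.4% ≤ 90% → does not qualify.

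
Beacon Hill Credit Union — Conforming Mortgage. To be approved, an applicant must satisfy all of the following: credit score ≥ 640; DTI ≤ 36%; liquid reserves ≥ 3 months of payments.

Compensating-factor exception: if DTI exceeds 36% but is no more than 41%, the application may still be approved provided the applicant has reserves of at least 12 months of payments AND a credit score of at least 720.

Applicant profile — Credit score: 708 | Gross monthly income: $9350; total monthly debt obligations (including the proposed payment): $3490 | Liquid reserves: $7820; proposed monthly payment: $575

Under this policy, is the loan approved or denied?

Credit score 708 ≥ 640 (meets base)
DTI: 3,490 ÷ 9,350 = 37.3%, over the 36% base limit.
Liquid reserves cover 7,820/575 = 13.6 months — ≥ 3 required
DTI 37.3% is within the 36%–41% exception band; checking compensating factors.
Override check — reserves: 13.6 mo (ok); score: 708 (below 720).
Compensating-factor requirement not fully met.

Denied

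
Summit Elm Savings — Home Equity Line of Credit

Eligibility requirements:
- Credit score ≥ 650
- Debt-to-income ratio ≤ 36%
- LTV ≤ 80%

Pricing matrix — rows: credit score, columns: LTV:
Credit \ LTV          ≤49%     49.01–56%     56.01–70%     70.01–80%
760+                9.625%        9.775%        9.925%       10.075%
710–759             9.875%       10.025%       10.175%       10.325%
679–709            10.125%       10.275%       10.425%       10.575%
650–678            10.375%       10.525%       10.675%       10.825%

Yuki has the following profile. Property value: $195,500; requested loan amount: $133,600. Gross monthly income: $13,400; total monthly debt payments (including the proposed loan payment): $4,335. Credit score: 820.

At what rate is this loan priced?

Credit score 820 ≥ 650; Debt-to-income = 4,335/13,400 = 32.4% — meets 36% limit
LTV: 133,600 ÷ 195,500 = 68.3%, within 80% cap
Row: 820 falls in 760+. Column: 68.3% falls in 56.01–70%. Rate = 9.925%.

9.925%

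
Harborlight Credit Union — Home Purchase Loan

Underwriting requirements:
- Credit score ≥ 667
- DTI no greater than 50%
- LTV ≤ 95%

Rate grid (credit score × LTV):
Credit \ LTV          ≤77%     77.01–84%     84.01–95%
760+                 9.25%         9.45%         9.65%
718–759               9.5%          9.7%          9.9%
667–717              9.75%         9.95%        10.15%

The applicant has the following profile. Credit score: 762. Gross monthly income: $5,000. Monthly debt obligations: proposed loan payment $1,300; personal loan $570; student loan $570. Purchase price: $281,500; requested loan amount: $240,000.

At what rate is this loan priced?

9.65%

Credit score 762 ≥ 667; Total monthly debts = (1,300 + 570 + 570) = 2,440. Debt-to-income = 2,440/5,000 = 48.8% — meets 50% limit
Loan-to-value = 240,000/281,500 = 85.3% — pass (95% max)
Score 762 is in the 760+ band; LTV 85.3% is in the 84.01–95% band → 9.65%.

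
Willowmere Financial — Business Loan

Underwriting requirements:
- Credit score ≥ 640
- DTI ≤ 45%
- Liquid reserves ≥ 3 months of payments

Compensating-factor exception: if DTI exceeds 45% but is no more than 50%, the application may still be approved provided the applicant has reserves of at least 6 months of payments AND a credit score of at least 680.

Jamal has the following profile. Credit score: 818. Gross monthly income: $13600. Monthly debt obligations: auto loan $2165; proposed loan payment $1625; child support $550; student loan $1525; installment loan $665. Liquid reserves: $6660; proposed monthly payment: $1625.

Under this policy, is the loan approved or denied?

Denied

Credit score 818 ≥ 640 (meets base)
Total debts = (2,165 + 1,625 + 550 + 1,525 + 665) = 6,530. DTI = 6,530/13,600 = 48% > 45% — standard DTI limit exceeded.
Reserves = 6,660/1,625 = 4.1 months ≥ 3
48% falls in the override range (45%–50%), so the compensating-factor test applies.
Reserves 4.1 < 6 months; credit score 818 ≥ 680.
Compensating-factor requirement not fully met.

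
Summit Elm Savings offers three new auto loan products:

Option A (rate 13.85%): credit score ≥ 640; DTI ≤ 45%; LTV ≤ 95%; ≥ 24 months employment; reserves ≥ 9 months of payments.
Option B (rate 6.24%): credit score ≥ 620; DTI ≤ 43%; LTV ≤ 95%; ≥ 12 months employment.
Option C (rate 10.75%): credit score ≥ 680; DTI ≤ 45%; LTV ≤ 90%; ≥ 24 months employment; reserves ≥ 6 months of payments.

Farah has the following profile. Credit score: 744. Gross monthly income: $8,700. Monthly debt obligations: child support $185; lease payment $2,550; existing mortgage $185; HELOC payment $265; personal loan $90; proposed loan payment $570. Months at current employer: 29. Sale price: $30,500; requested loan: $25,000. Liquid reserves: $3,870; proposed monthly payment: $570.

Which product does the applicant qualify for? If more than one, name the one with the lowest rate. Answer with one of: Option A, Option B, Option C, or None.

Option C

Total debts = (185 + 2,550 + 185 + 265 + 90 + 570) = 3,845; DTI = 3,845/8,700 = 44.2%.
LTV = 25,000/30,500 = 82%.
Reserves = 3,870/570 = 6.8 months.
Option A: score 744 ≥ 640; DTI 44.2% ≤ 45%; LTV 82% ≤ 95%; employment 29 ≥ 24 mo; reserves 6.8 < 9 mo → does not qualify.
Option B: score 744 ≥ 620; DTI 44.2% > 43%; LTV 82% ≤ 95%; employment 29 ≥ 12 mo → does not qualify.
Option C: score 744 ≥ 680; DTI 44.2% ≤ 45%; LTV 82% ≤ 90%; employment 29 ≥ 24 mo; reserves 6.8 ≥ 6 mo → qualifies.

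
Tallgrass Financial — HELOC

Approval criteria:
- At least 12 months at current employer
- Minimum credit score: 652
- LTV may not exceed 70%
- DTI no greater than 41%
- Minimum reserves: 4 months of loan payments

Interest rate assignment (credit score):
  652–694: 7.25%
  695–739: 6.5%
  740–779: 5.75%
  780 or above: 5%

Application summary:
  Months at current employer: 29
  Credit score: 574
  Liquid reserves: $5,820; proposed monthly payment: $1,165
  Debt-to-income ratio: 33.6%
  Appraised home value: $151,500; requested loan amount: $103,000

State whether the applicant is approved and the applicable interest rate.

Credit score 574 < 652 (below minimum)
DTI 33.6% ≤ 41%
Employment 29 ≥ 12 months
LTV = 103,000/151,500 = 68% ≤ 70%
Reserves = 5,820/1,165 = 5.0 months ≥ 4
Not all requirements met → denied.

Denied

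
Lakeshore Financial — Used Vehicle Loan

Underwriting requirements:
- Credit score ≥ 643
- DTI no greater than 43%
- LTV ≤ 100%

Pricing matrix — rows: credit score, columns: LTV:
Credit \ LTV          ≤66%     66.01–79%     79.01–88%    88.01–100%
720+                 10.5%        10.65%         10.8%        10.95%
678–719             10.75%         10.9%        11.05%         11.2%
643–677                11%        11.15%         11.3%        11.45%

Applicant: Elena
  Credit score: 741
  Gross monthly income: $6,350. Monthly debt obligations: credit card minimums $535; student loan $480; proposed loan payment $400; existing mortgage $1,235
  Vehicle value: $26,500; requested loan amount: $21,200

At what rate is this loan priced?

Credit score 741 ≥ 643; Total monthly debts = (535 + 480 + 400 + 1,235) = 2,650. Debt-to-income = 2,650/6,350 = 41.7% — meets 43% limit
LTV = 21,200/26,500 = 80% ≤ 100%
Row: 741 falls in 720+. Column: 80% falls in 79.01–88%. Rate = 10.8%.

10.8%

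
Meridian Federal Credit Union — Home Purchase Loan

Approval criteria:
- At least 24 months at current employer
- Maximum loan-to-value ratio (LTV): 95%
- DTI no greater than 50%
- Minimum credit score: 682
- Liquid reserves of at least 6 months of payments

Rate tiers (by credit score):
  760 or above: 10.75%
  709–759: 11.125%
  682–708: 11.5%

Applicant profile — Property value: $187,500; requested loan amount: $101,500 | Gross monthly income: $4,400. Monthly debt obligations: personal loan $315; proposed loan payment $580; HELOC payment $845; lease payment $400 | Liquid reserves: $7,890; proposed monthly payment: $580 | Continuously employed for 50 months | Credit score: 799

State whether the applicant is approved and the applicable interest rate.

Credit score 799 ≥ 682 (meets minimum)
Employment 50 ≥ 24 months
LTV = 101,500/187,500 = 54.1% ≤ 95%
Total monthly debts = (315 + 580 + 845 + 400) = 2,140. Debt-to-income = 2,140/4,400 = 48.6% — meets 50% limit
Liquid reserves cover 7,890/580 = 13.6 months — ≥ 6 required
All requirements met. Score 799 falls in the 760 or above tier → 10.75%.

Approved at 10.75%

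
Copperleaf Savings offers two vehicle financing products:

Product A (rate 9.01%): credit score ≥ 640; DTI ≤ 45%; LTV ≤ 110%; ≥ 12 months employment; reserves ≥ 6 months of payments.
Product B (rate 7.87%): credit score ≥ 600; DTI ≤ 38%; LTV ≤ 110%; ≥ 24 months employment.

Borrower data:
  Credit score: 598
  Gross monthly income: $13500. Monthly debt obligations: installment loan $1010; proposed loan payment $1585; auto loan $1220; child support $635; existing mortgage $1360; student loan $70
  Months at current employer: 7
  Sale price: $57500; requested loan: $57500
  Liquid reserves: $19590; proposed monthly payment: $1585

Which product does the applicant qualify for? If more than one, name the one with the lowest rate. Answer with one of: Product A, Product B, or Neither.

Total debts = (1,010 + 1,585 + 1,220 + 635 + 1,360 + 70) = 5,880; DTI = 5,880/13,500 = 43.6%.
LTV = 57,500/57,500 = 100%.
Reserves = 19,590/1,585 = 12.4 months.
Product A: score 598 < 640; DTI 43.6% ≤ 45%; LTV 100% ≤ 110%; employment 7 < 12 mo; reserves 12.4 ≥ 6 mo → does not qualify.
Product B: score 598 < 600; DTI 43.6% > 38%; LTV 100% ≤ 110%; employment 7 < 24 mo → does not qualify.

Neither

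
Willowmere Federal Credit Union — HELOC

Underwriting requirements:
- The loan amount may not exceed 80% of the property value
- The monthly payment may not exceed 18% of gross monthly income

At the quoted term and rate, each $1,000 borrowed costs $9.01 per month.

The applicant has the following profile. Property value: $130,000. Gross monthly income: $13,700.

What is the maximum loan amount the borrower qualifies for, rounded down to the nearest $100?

$104,000

Payment cap: 18% × $13,700 = $2,466/month.
At $9.01 per $1,000, that supports 2,466/9.01 × 1,000 ≈ $273,695 → $273,600.
LTV cap: 80% × $130,000 = $104,000 → $104,000.
Binding constraint: loan-to-value.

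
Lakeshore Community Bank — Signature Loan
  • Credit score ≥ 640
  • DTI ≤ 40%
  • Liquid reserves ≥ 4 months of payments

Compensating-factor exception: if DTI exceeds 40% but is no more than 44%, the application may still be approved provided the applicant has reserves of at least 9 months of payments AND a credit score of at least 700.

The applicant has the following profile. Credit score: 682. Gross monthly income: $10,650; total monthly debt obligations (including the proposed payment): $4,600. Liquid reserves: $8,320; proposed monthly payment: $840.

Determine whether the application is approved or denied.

Denied

Credit score 682 ≥ 640 (meets base)
DTI: 4,600 ÷ 10,650 = 43.2%, over the 40% base limit.
Reserves = 8,320/840 = 9.9 months ≥ 4
DTI 43.2% is within the 40%–44% exception band; checking compensating factors.
Override check — reserves: 9.9 mo (ok); score: 682 (below 700).
Override conditions not both satisfied; exception does not apply.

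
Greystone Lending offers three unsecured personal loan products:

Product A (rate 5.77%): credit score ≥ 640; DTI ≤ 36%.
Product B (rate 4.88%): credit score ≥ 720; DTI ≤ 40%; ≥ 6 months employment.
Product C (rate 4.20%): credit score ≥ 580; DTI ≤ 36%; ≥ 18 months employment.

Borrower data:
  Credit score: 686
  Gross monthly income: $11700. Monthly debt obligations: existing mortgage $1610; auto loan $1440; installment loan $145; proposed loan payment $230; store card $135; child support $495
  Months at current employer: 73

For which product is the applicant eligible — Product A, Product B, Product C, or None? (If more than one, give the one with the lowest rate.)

Product C

Total debts = (1,610 + 1,440 + 145 + 230 + 135 + 495) = 4,055; DTI = 4,055/11,700 = 34.7%.
Product A: score 686 ≥ 640; DTI 34.7% ≤ 36% → qualifies.
Product B: score 686 < 720; DTI 34.7% ≤ 40%; employment 73 ≥ 6 mo → does not qualify.
Product C: score 686 ≥ 580; DTI 34.7% ≤ 36%; employment 73 ≥ 18 mo → qualifies.
Qualifying: Product A, Product C. Lowest rate is 4.20% → Product C.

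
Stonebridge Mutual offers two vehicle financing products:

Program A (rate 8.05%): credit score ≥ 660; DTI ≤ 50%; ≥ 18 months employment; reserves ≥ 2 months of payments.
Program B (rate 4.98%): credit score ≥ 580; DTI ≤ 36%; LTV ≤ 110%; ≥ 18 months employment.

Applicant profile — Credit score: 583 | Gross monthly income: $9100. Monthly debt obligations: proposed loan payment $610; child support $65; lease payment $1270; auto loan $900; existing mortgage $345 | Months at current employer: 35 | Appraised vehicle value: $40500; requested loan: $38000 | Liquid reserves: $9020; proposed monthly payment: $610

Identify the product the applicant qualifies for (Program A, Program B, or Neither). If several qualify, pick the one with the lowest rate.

Program B

Total debts = (610 + 65 + 1,270 + 900 + 345) = 3,190; DTI = 3,190/9,100 = 35.1%.
LTV = 38,000/40,500 = 93.8%.
Reserves = 9,020/610 = 14.8 months.
Program A: score 583 < 660; DTI 35.1% ≤ 50%; employment 35 ≥ 18 mo; reserves 14.8 ≥ 2 mo → does not qualify.
Program B: score 583 ≥ 580; DTI 35.1% ≤ 36%; LTV 93.8% ≤ 110%; employment 35 ≥ 18 mo → qualifies.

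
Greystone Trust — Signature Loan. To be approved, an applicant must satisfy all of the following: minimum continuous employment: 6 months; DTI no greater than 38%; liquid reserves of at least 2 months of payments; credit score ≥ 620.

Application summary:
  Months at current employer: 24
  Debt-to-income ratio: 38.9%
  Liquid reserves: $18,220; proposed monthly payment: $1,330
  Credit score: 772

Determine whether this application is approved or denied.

Employment 24 ≥ 6 months
Debt-to-income 38.9% vs 38% cap — fail
Reserves: 18,220 ÷ 1,330 = 13.7 months (meets 2-month minimum)
Credit score 772 ≥ 620 (meets)
Fails on DTI.

Denied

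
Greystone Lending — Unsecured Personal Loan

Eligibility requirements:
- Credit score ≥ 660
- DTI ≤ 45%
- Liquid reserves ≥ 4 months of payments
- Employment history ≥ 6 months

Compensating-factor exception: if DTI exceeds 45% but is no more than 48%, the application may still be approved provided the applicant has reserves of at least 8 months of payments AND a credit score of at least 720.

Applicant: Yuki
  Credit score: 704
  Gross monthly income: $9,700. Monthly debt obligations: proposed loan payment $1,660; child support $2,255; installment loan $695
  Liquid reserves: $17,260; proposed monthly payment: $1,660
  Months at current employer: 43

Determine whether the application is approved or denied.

Credit score 704 ≥ 660 (meets base)
Total debts = (1,660 + 2,255 + 695) = 4,610. DTI: 4,610 ÷ 9,700 = 47.5%, over the 45% base limit.
Reserves: 17,260 ÷ 1,660 = 10.4 months (meets 4-month minimum)
Employment 43 ≥ 6 months
DTI 47.5% is within the 45%–48% exception band; checking compensating factors.
Reserves 10.4 ≥ 8 months; credit score 704 < 720.
Override conditions not both satisfied; exception does not apply.

Denied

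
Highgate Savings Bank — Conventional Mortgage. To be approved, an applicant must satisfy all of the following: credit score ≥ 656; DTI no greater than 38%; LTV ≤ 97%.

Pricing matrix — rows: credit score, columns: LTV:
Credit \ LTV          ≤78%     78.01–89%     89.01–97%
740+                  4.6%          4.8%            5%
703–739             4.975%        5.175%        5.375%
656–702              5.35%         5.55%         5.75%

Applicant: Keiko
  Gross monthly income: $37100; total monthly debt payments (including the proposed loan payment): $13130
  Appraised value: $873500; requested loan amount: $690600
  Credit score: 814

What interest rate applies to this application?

Credit score 814 ≥ 656; Debt-to-income = 13,130/37,100 = 35.4% — meets 38% limit
LTV = 690,600/873,500 = 79.1% ≤ 97%
Row: 814 falls in 740+. Column: 79.1% falls in 78.01–89%. Rate = 4.8%.

4.8%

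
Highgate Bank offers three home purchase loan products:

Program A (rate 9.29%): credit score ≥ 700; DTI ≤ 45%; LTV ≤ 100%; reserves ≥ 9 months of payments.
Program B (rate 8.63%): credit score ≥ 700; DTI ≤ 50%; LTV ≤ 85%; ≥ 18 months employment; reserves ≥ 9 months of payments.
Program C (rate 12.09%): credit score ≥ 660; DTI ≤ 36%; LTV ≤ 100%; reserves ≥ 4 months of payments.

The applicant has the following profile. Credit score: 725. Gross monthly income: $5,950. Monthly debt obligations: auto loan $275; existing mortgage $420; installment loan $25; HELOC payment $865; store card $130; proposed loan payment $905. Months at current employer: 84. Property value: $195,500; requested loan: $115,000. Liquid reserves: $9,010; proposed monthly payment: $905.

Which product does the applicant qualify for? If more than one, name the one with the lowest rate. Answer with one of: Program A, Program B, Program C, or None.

Program B

Total debts = (275 + 420 + 25 + 865 + 130 + 905) = 2,620; DTI = 2,620/5,950 = 44%.
LTV = 115,000/195,500 = 58.8%.
Reserves = 9,010/905 = 10.0 months.
Program A: score 725 ≥ 700; DTI 44% ≤ 45%; LTV 58.8% ≤ 100%; reserves 10.0 ≥ 9 mo → qualifies.
Program B: score 725 ≥ 700; DTI 44% ≤ 50%; LTV 58.8% ≤ 85%; employment 84 ≥ 18 mo; reserves 10.0 ≥ 9 mo → qualifies.
Program C: score 725 ≥ 660; DTI 44% > 36%; LTV 58.8% ≤ 100%; reserves 10.0 ≥ 4 mo → does not qualify.
Qualifying: Program A, Program B. Lowest rate is 8.63% → Program B.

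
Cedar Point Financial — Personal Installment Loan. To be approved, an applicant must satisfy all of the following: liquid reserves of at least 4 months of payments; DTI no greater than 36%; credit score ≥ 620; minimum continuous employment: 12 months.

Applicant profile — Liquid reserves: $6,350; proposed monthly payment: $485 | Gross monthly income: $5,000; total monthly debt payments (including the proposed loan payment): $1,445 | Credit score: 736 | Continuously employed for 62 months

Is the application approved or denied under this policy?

Reserves = 6,350/485 = 13.1 months ≥ 4
Debt-to-income = 1,445/5,000 = 28.9% — meets 36% limit
Credit score 736 ≥ 620 (meets)
Employment 62 ≥ 12 months
All criteria satisfied.

Approved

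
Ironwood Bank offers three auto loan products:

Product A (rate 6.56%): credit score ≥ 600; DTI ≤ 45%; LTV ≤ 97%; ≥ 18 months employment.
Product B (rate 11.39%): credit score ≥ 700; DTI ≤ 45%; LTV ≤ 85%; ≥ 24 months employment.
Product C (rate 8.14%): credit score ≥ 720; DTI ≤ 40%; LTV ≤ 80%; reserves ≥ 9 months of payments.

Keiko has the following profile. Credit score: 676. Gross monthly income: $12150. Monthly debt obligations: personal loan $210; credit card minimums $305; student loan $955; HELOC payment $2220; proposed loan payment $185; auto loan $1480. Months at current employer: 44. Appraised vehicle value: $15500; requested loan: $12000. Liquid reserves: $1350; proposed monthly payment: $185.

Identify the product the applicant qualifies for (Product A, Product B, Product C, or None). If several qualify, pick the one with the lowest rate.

Product A

Total debts = (210 + 305 + 955 + 2,220 + 185 + 1,480) = 5,355; DTI = 5,355/12,150 = 44.1%.
LTV = 12,000/15,500 = 77.4%.
Reserves = 1,350/185 = 7.3 months.
Product A: score 676 ≥ 600; DTI 44.1% ≤ 45%; LTV 77.4% ≤ 97%; employment 44 ≥ 18 mo → qualifies.
Product B: score 676 < 700; DTI 44.1% ≤ 45%; LTV 77.4% ≤ 85%; employment 44 ≥ 24 mo → does not qualify.
Product C: score 676 < 720; DTI 44.1% > 40%; LTV 77.4% ≤ 80%; reserves 7.3 < 9 mo → does not qualify.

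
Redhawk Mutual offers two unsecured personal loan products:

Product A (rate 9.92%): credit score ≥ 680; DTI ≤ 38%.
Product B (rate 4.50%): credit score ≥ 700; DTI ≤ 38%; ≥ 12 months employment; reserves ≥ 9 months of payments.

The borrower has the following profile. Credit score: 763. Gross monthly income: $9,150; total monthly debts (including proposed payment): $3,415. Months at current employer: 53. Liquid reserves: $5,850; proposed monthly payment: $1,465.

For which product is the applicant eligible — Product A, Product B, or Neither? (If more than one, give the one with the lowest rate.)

Product A

DTI = 3,415/9,150 = 37.3%.
Reserves = 5,850/1,465 = 4.0 months.
Product A: score 763 ≥ 680; DTI 37.3% ≤ 38% → qualifies.
Product B: score 763 ≥ 700; DTI 37.3% ≤ 38%; employment 53 ≥ 12 mo; reserves 4.0 < 9 mo → does not qualify.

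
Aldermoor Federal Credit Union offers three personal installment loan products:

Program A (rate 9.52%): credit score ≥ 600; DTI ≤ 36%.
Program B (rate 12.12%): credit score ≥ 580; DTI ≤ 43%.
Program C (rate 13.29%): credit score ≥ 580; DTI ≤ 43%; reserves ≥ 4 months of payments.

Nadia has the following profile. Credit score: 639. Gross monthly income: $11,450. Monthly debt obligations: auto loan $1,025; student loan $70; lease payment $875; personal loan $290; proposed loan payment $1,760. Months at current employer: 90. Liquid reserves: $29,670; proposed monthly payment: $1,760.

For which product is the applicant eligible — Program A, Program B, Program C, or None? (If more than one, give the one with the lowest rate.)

Program A

Total debts = (1,025 + 70 + 875 + 290 + 1,760) = 4,020; DTI = 4,020/11,450 = 35.1%.
Reserves = 29,670/1,760 = 16.9 months.
Program A: score 639 ≥ 600; DTI 35.1% ≤ 36% → qualifies.
Program B: score 639 ≥ 580; DTI 35.1% ≤ 43% → qualifies.
Program C: score 639 ≥ 580; DTI 35.1% ≤ 43%; reserves 16.9 ≥ 4 mo → qualifies.
Qualifying: Program A, Program B, Program C. Lowest rate is 9.52% → Program A.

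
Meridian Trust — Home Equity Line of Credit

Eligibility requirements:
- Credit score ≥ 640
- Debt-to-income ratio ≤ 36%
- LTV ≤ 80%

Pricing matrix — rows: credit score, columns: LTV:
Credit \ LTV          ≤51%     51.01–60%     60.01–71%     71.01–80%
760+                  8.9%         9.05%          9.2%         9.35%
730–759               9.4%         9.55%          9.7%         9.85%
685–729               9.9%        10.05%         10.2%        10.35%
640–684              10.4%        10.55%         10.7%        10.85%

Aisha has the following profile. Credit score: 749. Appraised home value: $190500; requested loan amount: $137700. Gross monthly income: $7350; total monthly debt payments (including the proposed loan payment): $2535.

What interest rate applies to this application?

9.85%

Credit score 749 ≥ 640; DTI: 2,535 ÷ 7,350 = 34.5%, within the 36% cap
Loan-to-value = 137,700/190,500 = 72.3% — pass (80% max)
Score 749 is in the 730–759 band; LTV 72.3% is in the 71.01–80% band → 9.85%.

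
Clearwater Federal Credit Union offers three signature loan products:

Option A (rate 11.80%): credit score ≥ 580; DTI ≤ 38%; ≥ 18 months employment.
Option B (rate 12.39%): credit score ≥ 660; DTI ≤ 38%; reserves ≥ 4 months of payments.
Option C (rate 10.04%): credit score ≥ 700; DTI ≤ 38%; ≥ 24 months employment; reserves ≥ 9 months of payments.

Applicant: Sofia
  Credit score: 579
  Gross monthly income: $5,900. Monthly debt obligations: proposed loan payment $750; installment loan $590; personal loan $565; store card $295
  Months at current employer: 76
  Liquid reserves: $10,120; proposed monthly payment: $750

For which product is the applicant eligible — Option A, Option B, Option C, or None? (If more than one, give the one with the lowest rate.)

None

Total debts = (750 + 590 + 565 + 295) = 2,200; DTI = 2,200/5,900 = 37.3%.
Reserves = 10,120/750 = 13.5 months.
Option A: score 579 < 580; DTI 37.3% ≤ 38%; employment 76 ≥ 18 mo → does not qualify.
Option B: score 579 < 660; DTI 37.3% ≤ 38%; reserves 13.5 ≥ 4 mo → does not qualify.
Option C: score 579 < 700; DTI 37.3% ≤ 38%; employment 76 ≥ 24 mo; reserves 13.5 ≥ 9 mo → does not qualify.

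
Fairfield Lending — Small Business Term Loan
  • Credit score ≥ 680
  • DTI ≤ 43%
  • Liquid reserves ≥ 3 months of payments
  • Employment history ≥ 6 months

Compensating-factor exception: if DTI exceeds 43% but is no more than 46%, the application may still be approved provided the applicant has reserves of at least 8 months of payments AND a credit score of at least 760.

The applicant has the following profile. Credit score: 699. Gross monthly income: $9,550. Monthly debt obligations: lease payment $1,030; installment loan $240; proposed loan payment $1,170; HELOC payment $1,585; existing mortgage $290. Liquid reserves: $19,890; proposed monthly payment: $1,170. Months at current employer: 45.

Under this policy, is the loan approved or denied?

Credit score 699 ≥ 680 (meets base)
Total debts = (1,030 + 240 + 1,170 + 1,585 + 290) = 4,315. DTI: 4,315 ÷ 9,550 = 45.2%, over the 43% base limit.
Liquid reserves cover 19,890/1,170 = 17.0 months — ≥ 3 required
Employment 45 ≥ 6 months
DTI 45.2% is within the 43%–46% exception band; checking compensating factors.
Override check — reserves: 17.0 mo (ok); score: 699 (below 760).
Compensating-factor requirement not fully met.

Denied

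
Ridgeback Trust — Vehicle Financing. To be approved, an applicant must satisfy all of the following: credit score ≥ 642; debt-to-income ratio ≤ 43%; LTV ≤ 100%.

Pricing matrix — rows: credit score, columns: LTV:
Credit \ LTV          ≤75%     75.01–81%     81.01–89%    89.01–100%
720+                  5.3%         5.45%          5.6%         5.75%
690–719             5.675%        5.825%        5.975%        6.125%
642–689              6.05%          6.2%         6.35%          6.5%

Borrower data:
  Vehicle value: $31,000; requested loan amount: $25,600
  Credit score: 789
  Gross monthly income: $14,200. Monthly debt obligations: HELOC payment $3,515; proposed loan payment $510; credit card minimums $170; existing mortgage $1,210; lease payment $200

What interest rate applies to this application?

5.6%

Credit score 789 ≥ 642; Total monthly debts = (3,515 + 510 + 170 + 1,210 + 200) = 5,605. DTI: 5,605 ÷ 14,200 = 39.5%, within the 43% cap
LTV = 25,600/31,000 = 82.6% ≤ 100%
Row: 789 falls in 720+. Column: 82.6% falls in 81.01–89%. Rate = 5.6%.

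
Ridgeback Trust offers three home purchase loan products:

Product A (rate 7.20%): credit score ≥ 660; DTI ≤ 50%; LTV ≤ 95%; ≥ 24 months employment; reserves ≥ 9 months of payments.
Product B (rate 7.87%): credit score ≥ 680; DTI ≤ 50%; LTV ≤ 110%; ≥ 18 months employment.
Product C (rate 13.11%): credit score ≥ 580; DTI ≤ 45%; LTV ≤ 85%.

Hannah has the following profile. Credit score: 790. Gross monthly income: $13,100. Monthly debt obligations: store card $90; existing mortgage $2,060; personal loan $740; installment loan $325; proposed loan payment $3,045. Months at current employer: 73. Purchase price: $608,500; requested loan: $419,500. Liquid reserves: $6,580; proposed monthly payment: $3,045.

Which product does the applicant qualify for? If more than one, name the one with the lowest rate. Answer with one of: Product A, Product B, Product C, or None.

Total debts = (90 + 2,060 + 740 + 325 + 3,045) = 6,260; DTI = 6,260/13,100 = 47.8%.
LTV = 419,500/608,500 = 68.9%.
Reserves = 6,580/3,045 = 2.2 months.
Product A: score 790 ≥ 660; DTI 47.8% ≤ 50%; LTV 68.9% ≤ 95%; employment 73 ≥ 24 mo; reserves 2.2 < 9 mo → does not qualify.
Product B: score 790 ≥ 680; DTI 47.8% ≤ 50%; LTV 68.9% ≤ 110%; employment 73 ≥ 18 mo → qualifies.
Product C: score 790 ≥ 580; DTI 47.8% > 45%; LTV 68.9% ≤ 85% → does not qualify.

Product B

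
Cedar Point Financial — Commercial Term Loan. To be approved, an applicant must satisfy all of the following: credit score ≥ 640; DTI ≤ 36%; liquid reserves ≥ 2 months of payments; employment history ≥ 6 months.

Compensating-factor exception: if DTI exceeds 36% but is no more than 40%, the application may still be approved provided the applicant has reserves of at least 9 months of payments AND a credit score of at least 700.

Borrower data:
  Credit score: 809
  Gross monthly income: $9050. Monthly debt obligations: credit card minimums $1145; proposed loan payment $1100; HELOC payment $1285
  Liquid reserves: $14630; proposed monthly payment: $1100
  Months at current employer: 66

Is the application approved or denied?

Credit score 809 ≥ 640 (meets base)
Total debts = (1,145 + 1,100 + 1,285) = 3,530. DTI = 3,530/9,050 = 39% > 36% — standard DTI limit exceeded.
Reserves = 14,630/1,100 = 13.3 months ≥ 2
Employment 66 ≥ 6 months
DTI 39% is within the 36%–40% exception band; checking compensating factors.
Reserves 13.3 ≥ 9 months; credit score 809 ≥ 700.
Both compensating conditions met → exception applies.

Approved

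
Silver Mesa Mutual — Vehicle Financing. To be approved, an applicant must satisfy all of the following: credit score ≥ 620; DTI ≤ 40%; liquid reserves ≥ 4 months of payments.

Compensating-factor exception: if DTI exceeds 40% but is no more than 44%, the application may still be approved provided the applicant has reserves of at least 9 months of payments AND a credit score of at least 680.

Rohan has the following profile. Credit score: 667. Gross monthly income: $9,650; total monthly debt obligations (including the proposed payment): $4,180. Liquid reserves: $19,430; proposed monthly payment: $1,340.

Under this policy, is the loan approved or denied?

Credit score 667 ≥ 620 (meets base)
DTI: 4,180 ÷ 9,650 = 43.3%, over the 40% base limit.
Liquid reserves cover 19,430/1,340 = 14.5 months — ≥ 4 required
DTI 43.3% is within the 40%–44% exception band; checking compensating factors.
Override check — reserves: 14.5 mo (ok); score: 667 (below 680).
Compensating-factor requirement not fully met.

Denied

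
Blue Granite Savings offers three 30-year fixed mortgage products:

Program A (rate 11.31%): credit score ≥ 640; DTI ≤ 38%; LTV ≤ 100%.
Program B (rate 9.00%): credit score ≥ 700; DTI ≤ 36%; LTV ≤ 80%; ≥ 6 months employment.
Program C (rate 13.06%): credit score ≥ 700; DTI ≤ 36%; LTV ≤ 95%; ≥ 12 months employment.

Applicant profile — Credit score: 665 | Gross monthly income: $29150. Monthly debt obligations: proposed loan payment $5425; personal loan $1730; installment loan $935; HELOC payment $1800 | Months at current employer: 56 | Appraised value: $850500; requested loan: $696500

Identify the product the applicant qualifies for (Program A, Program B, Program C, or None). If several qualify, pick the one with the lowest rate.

Program A

Total debts = (5,425 + 1,730 + 935 + 1,800) = 9,890; DTI = 9,890/29,150 = 33.9%.
LTV = 696,500/850,500 = 81.9%.
Program A: score 665 ≥ 640; DTI 33.9% ≤ 38%; LTV 81.9% ≤ 100% → qualifies.
Program B: score 665 < 700; DTI 33.9% ≤ 36%; LTV 81.9% > 80%; employment 56 ≥ 6 mo → does not qualify.
Program C: score 665 < 700; DTI 33.9% ≤ 36%; LTV 81.9% ≤ 95%; employment 56 ≥ 12 mo → does not qualify.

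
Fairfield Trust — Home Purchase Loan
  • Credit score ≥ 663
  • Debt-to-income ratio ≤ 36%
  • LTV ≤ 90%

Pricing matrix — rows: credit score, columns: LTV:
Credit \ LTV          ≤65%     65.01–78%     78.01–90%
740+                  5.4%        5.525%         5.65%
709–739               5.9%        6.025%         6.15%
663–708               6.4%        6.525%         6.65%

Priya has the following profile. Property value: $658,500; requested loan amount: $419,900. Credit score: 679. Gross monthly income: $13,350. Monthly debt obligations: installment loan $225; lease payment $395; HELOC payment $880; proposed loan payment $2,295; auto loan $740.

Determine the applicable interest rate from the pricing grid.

6.4%

Credit score 679 ≥ 663; Total monthly debts = (225 + 395 + 880 + 2,295 + 740) = 4,535. DTI: 4,535 ÷ 13,350 = 34%, within the 36% cap
Loan-to-value = 419,900/658,500 = 63.8% — pass (90% max)
Score 679 is in the 663–708 band; LTV 63.8% is in the ≤65% band → 6.4%.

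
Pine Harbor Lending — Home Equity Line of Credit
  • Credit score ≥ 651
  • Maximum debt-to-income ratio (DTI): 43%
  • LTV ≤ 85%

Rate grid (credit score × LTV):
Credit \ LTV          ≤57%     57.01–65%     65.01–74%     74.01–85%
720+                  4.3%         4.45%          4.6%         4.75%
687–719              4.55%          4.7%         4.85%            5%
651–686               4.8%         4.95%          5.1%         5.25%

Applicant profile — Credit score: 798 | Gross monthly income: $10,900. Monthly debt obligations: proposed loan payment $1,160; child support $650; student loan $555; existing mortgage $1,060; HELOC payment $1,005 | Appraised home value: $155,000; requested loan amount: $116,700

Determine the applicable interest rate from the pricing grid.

4.75%

Credit score 798 ≥ 651; Total monthly debts = (1,160 + 650 + 555 + 1,060 + 1,005) = 4,430. Debt-to-income = 4,430/10,900 = 40.6% — meets 43% limit
LTV = 116,700/155,000 = 75.3% ≤ 85%
Row: 798 falls in 720+. Column: 75.3% falls in 74.01–85%. Rate = 4.75%.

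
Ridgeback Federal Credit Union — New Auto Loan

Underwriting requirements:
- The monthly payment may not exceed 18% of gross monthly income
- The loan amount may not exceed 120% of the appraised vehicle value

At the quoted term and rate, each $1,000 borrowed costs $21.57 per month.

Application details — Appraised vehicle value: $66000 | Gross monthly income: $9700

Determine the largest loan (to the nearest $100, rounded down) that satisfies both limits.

$79,200

Payment cap: 18% × $9,700 = $1,746/month.
At $21.57 per $1,000, that supports 1,746/21.57 × 1,000 ≈ $80,945 → $80,900.
LTV cap: 120% × $66,000 = $79,200 → $79,200.
Binding constraint: loan-to-value.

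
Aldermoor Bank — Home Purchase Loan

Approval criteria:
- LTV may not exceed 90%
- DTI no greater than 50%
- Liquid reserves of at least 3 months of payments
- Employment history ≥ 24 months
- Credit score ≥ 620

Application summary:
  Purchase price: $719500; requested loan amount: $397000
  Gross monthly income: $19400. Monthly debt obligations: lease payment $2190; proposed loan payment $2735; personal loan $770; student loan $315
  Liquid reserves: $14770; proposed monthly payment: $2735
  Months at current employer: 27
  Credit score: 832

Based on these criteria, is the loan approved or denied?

Approved

LTV: 397,000 ÷ 719,500 = 55.2%, within 90% cap
Total monthly debts = (2,190 + 2,735 + 770 + 315) = 6,010. Debt-to-income = 6,010/19,400 = 31% — meets 50% limit
Liquid reserves cover 14,770/2,735 = 5.4 months — ≥ 3 required
Employment 27 ≥ 24 months
Credit score 832 ≥ 620 (meets)
All criteria satisfied.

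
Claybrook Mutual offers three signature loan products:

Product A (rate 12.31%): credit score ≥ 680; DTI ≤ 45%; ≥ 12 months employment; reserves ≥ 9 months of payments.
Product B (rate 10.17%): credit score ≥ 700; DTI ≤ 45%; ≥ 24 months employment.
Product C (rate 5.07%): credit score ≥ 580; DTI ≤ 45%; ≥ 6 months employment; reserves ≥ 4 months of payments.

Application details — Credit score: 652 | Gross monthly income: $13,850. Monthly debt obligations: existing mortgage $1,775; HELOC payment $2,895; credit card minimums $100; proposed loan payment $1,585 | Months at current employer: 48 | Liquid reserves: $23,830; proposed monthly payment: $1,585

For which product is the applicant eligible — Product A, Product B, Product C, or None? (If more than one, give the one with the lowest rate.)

Total debts = (1,775 + 2,895 + 100 + 1,585) = 6,355; DTI = 6,355/13,850 = 45.9%.
Reserves = 23,830/1,585 = 15.0 months.
Product A: score 652 < 680; DTI 45.9% > 45%; employment 48 ≥ 12 mo; reserves 15.0 ≥ 9 mo → does not qualify.
Product B: score 652 < 700; DTI 45.9% > 45%; employment 48 ≥ 24 mo → does not qualify.
Product C: score 652 ≥ 580; DTI 45.9% > 45%; employment 48 ≥ 6 mo; reserves 15.0 ≥ 4 mo → does not qualify.

None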